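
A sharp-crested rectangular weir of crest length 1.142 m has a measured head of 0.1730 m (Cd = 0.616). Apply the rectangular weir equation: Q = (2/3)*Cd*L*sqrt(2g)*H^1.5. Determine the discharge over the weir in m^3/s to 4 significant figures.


Q = (2/3)*0.616*1.142*sqrt(2*9.81)*0.1730^1.5 = 0.1495 m^3/s
Therefore the discharge over the weir = 0.1495 m^3/s.


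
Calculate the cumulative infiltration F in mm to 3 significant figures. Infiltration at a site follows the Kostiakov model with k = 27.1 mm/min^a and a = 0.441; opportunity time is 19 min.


Approach: apply the Kostiakov infiltration equation, F = k*t^a.
F = 27.1 * 19^0.441 = 99.3 mm
Therefore the cumulative infiltration F = 99.3 mm.


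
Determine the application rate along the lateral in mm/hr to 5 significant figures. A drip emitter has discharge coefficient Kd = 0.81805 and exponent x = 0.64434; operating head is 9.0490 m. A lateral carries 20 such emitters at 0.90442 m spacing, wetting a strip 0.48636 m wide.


Approach: apply the emitter equation with a lateral mass balance, q = Kd*h^x; Q = n*q; rate = Q/(n*spacing*width).
Step 1 — single emitter flow (q = Kd*h^x):
  q = 0.81805 * 9.0490^0.64434 = 3.381862 L/hr
Step 2 — total lateral flow: Q = 20 * 3.381862 = 67.63724 L/hr
Step 3 — wetted area: A = 20 * 0.90442 * 0.48636 = 8.797474 m^2
Step 4 — application rate: Q/A = 67.63724/8.797474 = 7.6883 mm/hr
Therefore the application rate along the lateral = 7.6883 mm/hr.


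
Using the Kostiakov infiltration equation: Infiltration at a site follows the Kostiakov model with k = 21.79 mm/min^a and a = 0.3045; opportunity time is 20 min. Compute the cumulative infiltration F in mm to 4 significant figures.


Approach: apply the Kostiakov infiltration equation, F = k*t^a.
F = 21.79 * 20^0.3045 = 54.25 mm
Therefore the cumulative infiltration F = 54.25 mm.


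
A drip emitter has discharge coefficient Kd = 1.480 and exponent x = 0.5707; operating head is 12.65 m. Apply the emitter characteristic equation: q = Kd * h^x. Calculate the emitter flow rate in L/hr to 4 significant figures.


q = 1.480 * 12.65^0.5707 = 6.298 L/hr
Therefore the emitter flow rate = 6.298 L/hr.


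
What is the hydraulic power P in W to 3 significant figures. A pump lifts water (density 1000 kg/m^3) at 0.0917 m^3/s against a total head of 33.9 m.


Approach: apply the hydraulic power relation, P = rho*g*Q*H.
P = 1000 * 9.81 * 0.0917 * 33.9 = 30500 W
Therefore the hydraulic power P = 30500 W.


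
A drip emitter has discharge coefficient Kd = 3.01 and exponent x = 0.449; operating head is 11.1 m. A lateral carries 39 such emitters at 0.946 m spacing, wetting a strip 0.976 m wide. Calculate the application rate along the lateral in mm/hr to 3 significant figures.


Approach: apply the emitter equation with a lateral mass balance, q = Kd*h^x; Q = n*q; rate = Q/(n*spacing*width).
Step 1 — single emitter flow (q = Kd*h^x):
  q = 3.01 * 11.1^0.449 = 8.8699 L/hr
Step 2 — total lateral flow: Q = 39 * 8.8699 = 345.92 L/hr
Step 3 — wetted area: A = 39 * 0.946 * 0.976 = 36.009 m^2
Step 4 — application rate: Q/A = 345.92/36.009 = 9.61 mm/hr
Therefore the application rate along the lateral = 9.61 mm/hr.


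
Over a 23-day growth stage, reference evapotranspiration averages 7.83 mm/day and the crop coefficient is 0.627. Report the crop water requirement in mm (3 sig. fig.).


Approach: apply the crop water requirement relation, CWR = ET0 * Kc * days.
CWR = 7.83 * 0.627 * 23 = 113 mm
Therefore the crop water requirement = 113 mm.


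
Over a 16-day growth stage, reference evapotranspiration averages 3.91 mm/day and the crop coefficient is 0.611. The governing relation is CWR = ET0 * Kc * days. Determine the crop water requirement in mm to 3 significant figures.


CWR = 3.91 * 0.611 * 16 = 38.2 mm
Therefore the crop water requirement = 38.2 mm.


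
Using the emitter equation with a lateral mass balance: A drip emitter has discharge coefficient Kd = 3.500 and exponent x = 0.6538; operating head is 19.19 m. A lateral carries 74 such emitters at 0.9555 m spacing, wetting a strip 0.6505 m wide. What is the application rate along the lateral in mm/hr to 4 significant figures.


Approach: apply the emitter equation with a lateral mass balance, q = Kd*h^x; Q = n*q; rate = Q/(n*spacing*width).
Step 1 — single emitter flow (q = Kd*h^x):
  q = 3.500 * 19.19^0.6538 = 24.1514 L/hr
Step 2 — total lateral flow: Q = 74 * 24.1514 = 1787.20 L/hr
Step 3 — wetted area: A = 74 * 0.9555 * 0.6505 = 45.9949 m^2
Step 4 — application rate: Q/A = 1787.20/45.9949 = 38.86 mm/hr
Therefore the application rate along the lateral = 38.86 mm/hr.


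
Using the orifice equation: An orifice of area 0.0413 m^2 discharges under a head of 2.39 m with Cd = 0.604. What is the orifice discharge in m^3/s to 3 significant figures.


Approach: apply the orifice equation, Q = Cd*A*sqrt(2*g*h).
Q = 0.604 * 0.0413 * sqrt(2*9.81*2.39) = 0.171 m^3/s
Therefore the orifice discharge = 0.171 m^3/s.


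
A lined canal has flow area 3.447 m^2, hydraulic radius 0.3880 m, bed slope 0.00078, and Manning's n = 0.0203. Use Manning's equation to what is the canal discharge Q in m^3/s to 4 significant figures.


Approach: apply Manning's equation, Q = (1/n)*A*R^(2/3)*S^(1/2).
Q = (1/0.0203) * 3.447 * 0.3880^(2/3) * 0.00078^(1/2) = 2.523 m^3/s
Therefore the canal discharge Q = 2.523 m^3/s.


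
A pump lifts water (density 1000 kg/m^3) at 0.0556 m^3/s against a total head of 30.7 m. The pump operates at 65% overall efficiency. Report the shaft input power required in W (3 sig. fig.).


Approach: apply hydraulic power then efficiency conversion, P = rho*g*Q*H; P_in = P/eta.
Step 1 — hydraulic power (P = rho*g*Q*H):
  P = 1000 * 9.81 * 0.0556 * 30.7 = 16745 W
Step 2 — input power: P_in = P/eta = 16745 / 0.65 = 25800 W
Therefore the shaft input power required = 25800 W.


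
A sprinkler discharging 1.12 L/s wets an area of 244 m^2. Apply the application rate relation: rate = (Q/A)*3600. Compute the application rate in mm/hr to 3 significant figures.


rate = (1.12 / 244) * 3600 = 16.5 mm/hr
Therefore the application rate = 16.5 mm/hr.


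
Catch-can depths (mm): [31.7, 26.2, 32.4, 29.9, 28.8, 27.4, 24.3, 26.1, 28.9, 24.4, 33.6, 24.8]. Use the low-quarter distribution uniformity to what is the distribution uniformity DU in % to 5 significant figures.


Approach: apply the low-quarter distribution uniformity, DU = (mean of lowest quarter of readings / overall mean)*100.
sorted lowest 3 of 12: [24.3, 24.4, 24.8] -> mean = 24.50000 mm
overall mean = 28.20833 mm
DU = (24.50000/28.20833)*100 = 86.854 %
Therefore the distribution uniformity DU = 86.854 %.


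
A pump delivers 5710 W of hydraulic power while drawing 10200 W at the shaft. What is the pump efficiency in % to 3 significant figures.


Approach: apply the efficiency ratio, eta = (P_out/P_in)*100.
eta = (5710 / 10200) * 100 = 56.0 %
Therefore the pump efficiency = 56.0 %.


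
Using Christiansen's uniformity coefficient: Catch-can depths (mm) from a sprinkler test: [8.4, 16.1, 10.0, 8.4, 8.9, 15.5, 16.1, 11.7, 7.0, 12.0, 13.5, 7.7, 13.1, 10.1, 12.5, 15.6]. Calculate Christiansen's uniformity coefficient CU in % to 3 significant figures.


Approach: apply Christiansen's uniformity coefficient, CU = (1 - mean_abs_deviation/mean)*100.
mean = 11.662 mm
mean |d_i - mean| = 2.6422 mm
CU = (1 - 2.6422/11.662)*100 = 77.3 %
Therefore Christiansen's uniformity coefficient CU = 77.3 %.


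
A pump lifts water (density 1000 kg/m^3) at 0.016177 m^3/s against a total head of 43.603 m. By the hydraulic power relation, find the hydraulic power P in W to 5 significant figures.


Approach: apply the hydraulic power relation, P = rho*g*Q*H.
P = 1000 * 9.81 * 0.016177 * 43.603 = 6919.6 W
Therefore the hydraulic power P = 6919.6 W.


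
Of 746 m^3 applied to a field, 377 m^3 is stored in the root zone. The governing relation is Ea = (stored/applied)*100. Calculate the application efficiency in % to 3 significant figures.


Ea = (377/746)*100 = 50.5 %
Therefore the application efficiency = 50.5 %.


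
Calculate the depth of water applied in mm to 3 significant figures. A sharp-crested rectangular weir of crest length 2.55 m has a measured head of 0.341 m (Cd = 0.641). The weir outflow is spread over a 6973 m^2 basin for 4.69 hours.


Approach: apply the rectangular weir equation with a volume-to-depth conversion, Q = (2/3)*Cd*L*sqrt(2g)*H^1.5; d = Q*t/A * 1000.
Step 1 — weir discharge:
  Q = (2/3)*0.641*2.55*sqrt(2*9.81)*0.341^1.5 = 0.96114 m^3/s
Step 2 — volume: V = 0.96114 * 4.69*3600 = 16228 m^3
Step 3 — depth: d = V/A * 1000 = 16228/6973 * 1000 = 2330 mm
Therefore the depth of water applied = 2330 mm.


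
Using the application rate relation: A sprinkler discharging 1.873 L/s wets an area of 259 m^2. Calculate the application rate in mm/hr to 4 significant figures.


Approach: apply the application rate relation, rate = (Q/A)*3600.
rate = (1.873 / 259) * 3600 = 26.03 mm/hr
Therefore the application rate = 26.03 mm/hr.


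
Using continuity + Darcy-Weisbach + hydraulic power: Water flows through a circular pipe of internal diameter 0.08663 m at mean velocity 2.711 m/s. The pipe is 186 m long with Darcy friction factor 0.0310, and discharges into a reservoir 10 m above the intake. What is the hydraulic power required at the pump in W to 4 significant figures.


Approach: apply continuity + Darcy-Weisbach + hydraulic power, Q = A*v; hf = f*(L/D)*(v^2/(2g)); H = static + hf; P = rho*g*Q*H.
Step 1 — flow rate (continuity, Q = A*v):
  A = pi*(0.08663/2)^2 = 0.00589422 m^2
  Q = 0.00589422 * 2.711 = 0.0159792 m^3/s
Step 2 — friction head loss (Darcy-Weisbach):
  hf = 0.0310 * (186/0.08663) * (2.711^2 / (2*9.81))
  hf = 24.9325 m
Step 3 — total head: H = 10 + 24.9325 = 34.9325 m
Step 4 — hydraulic power (P = rho*g*Q*H):
  P = 1000 * 9.81 * 0.0159792 * 34.9325 = 5476 W
Therefore the hydraulic power required at the pump = 5476 W.


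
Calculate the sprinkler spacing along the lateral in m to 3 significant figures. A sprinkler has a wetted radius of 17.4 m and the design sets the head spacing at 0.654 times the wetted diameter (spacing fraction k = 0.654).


Approach: apply the sprinkler spacing rule (spacing as a fraction of wetted diameter), S = k*(2*R).
S = 0.654 * (2 * 17.4) = 22.8 m
Therefore the sprinkler spacing along the lateral = 22.8 m.


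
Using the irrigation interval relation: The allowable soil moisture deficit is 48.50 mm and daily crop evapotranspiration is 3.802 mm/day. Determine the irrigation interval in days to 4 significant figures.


Approach: apply the irrigation interval relation, interval = SMD / ETc.
interval = 48.50 / 3.802 = 12.76 days
Therefore the irrigation interval = 12.76 days.


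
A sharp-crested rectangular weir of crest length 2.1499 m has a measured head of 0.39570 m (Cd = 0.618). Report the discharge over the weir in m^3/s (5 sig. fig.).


Approach: apply the rectangular weir equation, Q = (2/3)*Cd*L*sqrt(2g)*H^1.5.
Q = (2/3)*0.618*2.1499*sqrt(2*9.81)*0.39570^1.5 = 0.97659 m^3/s
Therefore the discharge over the weir = 0.97659 m^3/s.


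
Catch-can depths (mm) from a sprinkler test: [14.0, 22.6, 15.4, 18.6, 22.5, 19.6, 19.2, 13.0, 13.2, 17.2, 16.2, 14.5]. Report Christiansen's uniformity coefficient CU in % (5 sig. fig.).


Approach: apply Christiansen's uniformity coefficient, CU = (1 - mean_abs_deviation/mean)*100.
mean = 17.16667 mm
mean |d_i - mean| = 2.783333 mm
CU = (1 - 2.783333/17.16667)*100 = 83.786 %
Therefore Christiansen's uniformity coefficient CU = 83.786 %.


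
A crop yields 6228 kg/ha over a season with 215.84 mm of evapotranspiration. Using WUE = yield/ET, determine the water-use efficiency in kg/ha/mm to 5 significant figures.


WUE = 6228 / 215.84 = 28.855 kg/ha/mm
Therefore the water-use efficiency = 28.855 kg/ha/mm.


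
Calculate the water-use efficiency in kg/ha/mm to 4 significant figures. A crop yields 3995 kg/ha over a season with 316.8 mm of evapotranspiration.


Approach: apply the water-use efficiency ratio, WUE = yield/ET.
WUE = 3995 / 316.8 = 12.61 kg/ha/mm
Therefore the water-use efficiency = 12.61 kg/ha/mm.


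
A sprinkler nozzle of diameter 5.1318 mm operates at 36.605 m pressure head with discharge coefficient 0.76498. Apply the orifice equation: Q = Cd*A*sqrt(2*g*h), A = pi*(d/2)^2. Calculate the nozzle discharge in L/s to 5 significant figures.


A = pi*(5.1318e-3/2)^2 = 2.068375e-05 m^2
Q = 0.76498 * 2.068375e-05 * sqrt(2*9.81*36.605) * 1000 = 0.42403 L/s
Therefore the nozzle discharge = 0.42403 L/s.


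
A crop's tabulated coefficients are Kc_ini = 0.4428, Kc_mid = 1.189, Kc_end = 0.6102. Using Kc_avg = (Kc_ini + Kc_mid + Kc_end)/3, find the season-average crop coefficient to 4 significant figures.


Kc_avg = (0.4428 + 1.189 + 0.6102)/3 = 0.7473
Therefore the season-average crop coefficient = 0.7473.


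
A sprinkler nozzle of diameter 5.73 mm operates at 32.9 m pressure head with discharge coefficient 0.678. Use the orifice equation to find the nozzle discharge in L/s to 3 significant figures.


Approach: apply the orifice equation, Q = Cd*A*sqrt(2*g*h), A = pi*(d/2)^2.
A = pi*(5.73e-3/2)^2 = 2.5787e-05 m^2
Q = 0.678 * 2.5787e-05 * sqrt(2*9.81*32.9) * 1000 = 0.444 L/s
Therefore the nozzle discharge = 0.444 L/s.


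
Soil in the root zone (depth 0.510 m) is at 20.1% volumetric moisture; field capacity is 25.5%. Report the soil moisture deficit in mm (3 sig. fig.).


Approach: apply the soil moisture deficit relation, SMD = (FC - theta)/100 * depth * 1000.
SMD = (25.5 - 20.1)/100 * 0.510 * 1000 = 27.5 mm
Therefore the soil moisture deficit = 27.5 mm.


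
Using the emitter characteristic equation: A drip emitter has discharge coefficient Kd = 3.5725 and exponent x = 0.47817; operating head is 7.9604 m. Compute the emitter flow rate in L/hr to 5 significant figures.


Approach: apply the emitter characteristic equation, q = Kd * h^x.
q = 3.5725 * 7.9604^0.47817 = 9.6332 L/hr
Therefore the emitter flow rate = 9.6332 L/hr.


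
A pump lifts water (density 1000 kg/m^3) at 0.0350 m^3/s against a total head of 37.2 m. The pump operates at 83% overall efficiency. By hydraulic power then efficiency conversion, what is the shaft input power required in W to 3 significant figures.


Approach: apply hydraulic power then efficiency conversion, P = rho*g*Q*H; P_in = P/eta.
Step 1 — hydraulic power (P = rho*g*Q*H):
  P = 1000 * 9.81 * 0.0350 * 37.2 = 12773 W
Step 2 — input power: P_in = P/eta = 12773 / 0.83 = 15400 W
Therefore the shaft input power required = 15400 W.


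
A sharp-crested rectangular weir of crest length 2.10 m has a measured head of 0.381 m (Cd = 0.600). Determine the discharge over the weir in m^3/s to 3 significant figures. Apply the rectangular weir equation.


Approach: apply the rectangular weir equation, Q = (2/3)*Cd*L*sqrt(2g)*H^1.5.
Q = (2/3)*0.600*2.10*sqrt(2*9.81)*0.381^1.5 = 0.875 m^3/s
Therefore the discharge over the weir = 0.875 m^3/s.


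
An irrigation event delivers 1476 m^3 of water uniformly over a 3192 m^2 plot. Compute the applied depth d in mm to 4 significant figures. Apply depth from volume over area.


Approach: apply depth from volume over area, d = (V/A)*1000.
d = (1476 / 3192) * 1000 = 462.4 mm
Therefore the applied depth d = 462.4 mm.


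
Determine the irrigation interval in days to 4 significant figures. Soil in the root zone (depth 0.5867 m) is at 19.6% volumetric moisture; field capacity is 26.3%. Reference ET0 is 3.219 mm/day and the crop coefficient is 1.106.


Approach: apply soil-water budget scheduling, SMD = (FC-theta)/100*depth*1000; ETc = ET0*Kc; interval = SMD/ETc.
Step 1 — soil moisture deficit:
  SMD = (26.3 - 19.6)/100 * 0.5867 * 1000 = 39.3089 mm
Step 2 — daily crop ET (ETc = ET0*Kc):
  ETc = 3.219 * 1.106 = 3.56021 mm/day
Step 3 — irrigation interval (SMD/ETc):
  interval = 39.3089 / 3.56021 = 11.04 days
Therefore the irrigation interval = 11.04 days.


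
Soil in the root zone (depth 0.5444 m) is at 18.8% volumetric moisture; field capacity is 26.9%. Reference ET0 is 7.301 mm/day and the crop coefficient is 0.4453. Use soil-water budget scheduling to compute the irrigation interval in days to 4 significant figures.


Approach: apply soil-water budget scheduling, SMD = (FC-theta)/100*depth*1000; ETc = ET0*Kc; interval = SMD/ETc.
Step 1 — soil moisture deficit:
  SMD = (26.9 - 18.8)/100 * 0.5444 * 1000 = 44.0964 mm
Step 2 — daily crop ET (ETc = ET0*Kc):
  ETc = 7.301 * 0.4453 = 3.25114 mm/day
Step 3 — irrigation interval (SMD/ETc):
  interval = 44.0964 / 3.25114 = 13.56 days
Therefore the irrigation interval = 13.56 days.


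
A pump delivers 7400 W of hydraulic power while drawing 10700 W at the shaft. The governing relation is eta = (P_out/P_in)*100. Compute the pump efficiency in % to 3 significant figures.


eta = (7400 / 10700) * 100 = 69.2 %
Therefore the pump efficiency = 69.2 %.


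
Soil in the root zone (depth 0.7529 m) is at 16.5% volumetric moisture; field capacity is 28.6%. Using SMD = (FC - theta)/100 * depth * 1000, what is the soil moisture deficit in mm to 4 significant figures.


SMD = (28.6 - 16.5)/100 * 0.7529 * 1000 = 91.10 mm
Therefore the soil moisture deficit = 91.10 mm.


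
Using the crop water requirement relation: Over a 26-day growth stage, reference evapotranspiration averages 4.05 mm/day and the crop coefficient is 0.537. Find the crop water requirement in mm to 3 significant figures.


Approach: apply the crop water requirement relation, CWR = ET0 * Kc * days.
CWR = 4.05 * 0.537 * 26 = 56.5 mm
Therefore the crop water requirement = 56.5 mm.


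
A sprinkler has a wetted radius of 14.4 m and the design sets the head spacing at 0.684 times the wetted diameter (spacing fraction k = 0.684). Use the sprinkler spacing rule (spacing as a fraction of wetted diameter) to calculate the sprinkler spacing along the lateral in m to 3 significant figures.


Approach: apply the sprinkler spacing rule (spacing as a fraction of wetted diameter), S = k*(2*R).
S = 0.684 * (2 * 14.4) = 19.7 m
Therefore the sprinkler spacing along the lateral = 19.7 m.


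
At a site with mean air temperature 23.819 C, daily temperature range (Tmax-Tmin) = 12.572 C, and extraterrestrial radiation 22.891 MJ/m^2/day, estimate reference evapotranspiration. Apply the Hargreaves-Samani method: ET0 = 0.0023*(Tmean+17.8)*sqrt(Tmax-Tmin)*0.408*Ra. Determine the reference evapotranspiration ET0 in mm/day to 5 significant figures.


ET0 = 0.0023*(23.819+17.8)*sqrt(12.572)*0.408*22.891 = 3.1699 mm/day
Therefore the reference evapotranspiration ET0 = 3.1699 mm/day.


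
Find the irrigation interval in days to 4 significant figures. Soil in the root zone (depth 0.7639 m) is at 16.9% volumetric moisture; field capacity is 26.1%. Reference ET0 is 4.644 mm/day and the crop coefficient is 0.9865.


Approach: apply soil-water budget scheduling, SMD = (FC-theta)/100*depth*1000; ETc = ET0*Kc; interval = SMD/ETc.
Step 1 — soil moisture deficit:
  SMD = (26.1 - 16.9)/100 * 0.7639 * 1000 = 70.2788 mm
Step 2 — daily crop ET (ETc = ET0*Kc):
  ETc = 4.644 * 0.9865 = 4.58131 mm/day
Step 3 — irrigation interval (SMD/ETc):
  interval = 70.2788 / 4.58131 = 15.34 days
Therefore the irrigation interval = 15.34 days.


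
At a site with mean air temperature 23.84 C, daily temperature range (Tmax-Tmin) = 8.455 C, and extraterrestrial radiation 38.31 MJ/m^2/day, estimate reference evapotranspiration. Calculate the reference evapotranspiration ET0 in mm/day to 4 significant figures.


Approach: apply the Hargreaves-Samani method, ET0 = 0.0023*(Tmean+17.8)*sqrt(Tmax-Tmin)*0.408*Ra.
ET0 = 0.0023*(23.84+17.8)*sqrt(8.455)*0.408*38.31 = 4.353 mm/day
Therefore the reference evapotranspiration ET0 = 4.353 mm/day.


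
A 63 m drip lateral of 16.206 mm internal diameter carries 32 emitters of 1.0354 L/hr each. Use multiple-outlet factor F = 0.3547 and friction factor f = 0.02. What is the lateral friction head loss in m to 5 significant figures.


Approach: apply Darcy-Weisbach with the multiple-outlet F-factor, Q = n*q/(3600*1000) m^3/s; v = Q/A; hf = F*f*(L/D)*(v^2/(2g)).
Q = 32*1.0354/(3600*1000) = 9.203556e-06 m^3/s
A = pi*(16.206e-3/2)^2 = 2.062726e-04 m^2, so v = Q/A = 0.04461841 m/s
hf = 0.3547*0.02*(63/0.016206)*(0.04461841^2/(2*9.81)) = 0.0027982 m
Therefore the lateral friction head loss = 0.0027982 m.


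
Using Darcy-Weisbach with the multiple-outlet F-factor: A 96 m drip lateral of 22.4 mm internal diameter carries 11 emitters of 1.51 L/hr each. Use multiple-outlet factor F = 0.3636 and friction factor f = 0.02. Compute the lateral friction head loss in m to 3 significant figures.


Approach: apply Darcy-Weisbach with the multiple-outlet F-factor, Q = n*q/(3600*1000) m^3/s; v = Q/A; hf = F*f*(L/D)*(v^2/(2g)).
Q = 11*1.51/(3600*1000) = 4.6139e-06 m^3/s
A = pi*(22.4e-3/2)^2 = 3.9408e-04 m^2, so v = Q/A = 0.011708 m/s
hf = 0.3636*0.02*(96/0.0224)*(0.011708^2/(2*9.81)) = 0.000218 m
Therefore the lateral friction head loss = 0.000218 m.


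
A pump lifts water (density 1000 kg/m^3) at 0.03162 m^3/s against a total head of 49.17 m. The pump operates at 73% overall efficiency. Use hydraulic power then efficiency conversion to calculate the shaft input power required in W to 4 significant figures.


Approach: apply hydraulic power then efficiency conversion, P = rho*g*Q*H; P_in = P/eta.
Step 1 — hydraulic power (P = rho*g*Q*H):
  P = 1000 * 9.81 * 0.03162 * 49.17 = 15252.2 W
Step 2 — input power: P_in = P/eta = 15252.2 / 0.73 = 20890 W
Therefore the shaft input power required = 20890 W.


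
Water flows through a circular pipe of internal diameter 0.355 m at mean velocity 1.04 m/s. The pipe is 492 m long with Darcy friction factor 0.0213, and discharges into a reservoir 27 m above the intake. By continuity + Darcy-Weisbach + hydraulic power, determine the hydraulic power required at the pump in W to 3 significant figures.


Approach: apply continuity + Darcy-Weisbach + hydraulic power, Q = A*v; hf = f*(L/D)*(v^2/(2g)); H = static + hf; P = rho*g*Q*H.
Step 1 — flow rate (continuity, Q = A*v):
  A = pi*(0.355/2)^2 = 0.098980 m^2
  Q = 0.098980 * 1.04 = 0.10294 m^3/s
Step 2 — friction head loss (Darcy-Weisbach):
  hf = 0.0213 * (492/0.355) * (1.04^2 / (2*9.81))
  hf = 1.6274 m
Step 3 — total head: H = 27 + 1.6274 = 28.627 m
Step 4 — hydraulic power (P = rho*g*Q*H):
  P = 1000 * 9.81 * 0.10294 * 28.627 = 28900 W
Therefore the hydraulic power required at the pump = 28900 W.


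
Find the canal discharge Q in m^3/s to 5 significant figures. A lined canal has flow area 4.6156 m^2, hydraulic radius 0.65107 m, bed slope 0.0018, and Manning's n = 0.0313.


Approach: apply Manning's equation, Q = (1/n)*A*R^(2/3)*S^(1/2).
Q = (1/0.0313) * 4.6156 * 0.65107^(2/3) * 0.0018^(1/2) = 4.6997 m^3/s
Therefore the canal discharge Q = 4.6997 m^3/s.


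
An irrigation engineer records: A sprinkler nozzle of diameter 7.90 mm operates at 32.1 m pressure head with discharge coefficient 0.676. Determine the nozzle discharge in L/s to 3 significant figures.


Approach: apply the orifice equation, Q = Cd*A*sqrt(2*g*h), A = pi*(d/2)^2.
A = pi*(7.90e-3/2)^2 = 4.9017e-05 m^2
Q = 0.676 * 4.9017e-05 * sqrt(2*9.81*32.1) * 1000 = 0.832 L/s
Therefore the nozzle discharge = 0.832 L/s.


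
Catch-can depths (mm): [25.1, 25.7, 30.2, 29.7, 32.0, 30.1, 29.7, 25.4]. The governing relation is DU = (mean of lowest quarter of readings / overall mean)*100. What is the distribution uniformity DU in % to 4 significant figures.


sorted lowest 2 of 8: [25.1, 25.4] -> mean = 25.2500 mm
overall mean = 28.4875 mm
DU = (25.2500/28.4875)*100 = 88.64 %
Therefore the distribution uniformity DU = 88.64 %.


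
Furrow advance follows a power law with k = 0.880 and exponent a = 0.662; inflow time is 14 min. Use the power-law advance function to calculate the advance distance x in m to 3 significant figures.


Approach: apply the power-law advance function, x = k*t^a.
x = 0.880 * 14^0.662 = 5.05 m
Therefore the advance distance x = 5.05 m.


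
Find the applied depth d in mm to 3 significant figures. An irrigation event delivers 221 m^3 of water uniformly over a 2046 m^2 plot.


Approach: apply depth from volume over area, d = (V/A)*1000.
d = (221 / 2046) * 1000 = 108 mm
Therefore the applied depth d = 108 mm.


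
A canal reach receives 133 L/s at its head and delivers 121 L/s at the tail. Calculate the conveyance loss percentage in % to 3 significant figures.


Approach: apply the conveyance loss ratio, loss% = ((Q_head - Q_tail)/Q_head)*100.
loss = ((133 - 121)/133)*100 = 9.02 %
Therefore the conveyance loss percentage = 9.02 %.


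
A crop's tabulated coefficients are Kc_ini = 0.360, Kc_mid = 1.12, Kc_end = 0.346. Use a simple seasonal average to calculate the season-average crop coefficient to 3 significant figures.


Approach: apply a simple seasonal average, Kc_avg = (Kc_ini + Kc_mid + Kc_end)/3.
Kc_avg = (0.360 + 1.12 + 0.346)/3 = 0.609
Therefore the season-average crop coefficient = 0.609.


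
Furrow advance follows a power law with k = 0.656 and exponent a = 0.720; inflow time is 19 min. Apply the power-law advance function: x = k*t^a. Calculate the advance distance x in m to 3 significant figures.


x = 0.656 * 19^0.720 = 5.47 m
Therefore the advance distance x = 5.47 m.


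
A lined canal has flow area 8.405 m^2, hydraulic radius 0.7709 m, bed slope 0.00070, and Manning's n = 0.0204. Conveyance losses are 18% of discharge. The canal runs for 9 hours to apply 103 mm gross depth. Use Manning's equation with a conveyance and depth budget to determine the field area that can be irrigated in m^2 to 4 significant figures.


Approach: apply Manning's equation with a conveyance and depth budget, Q = (1/n)*A*R^(2/3)*S^(1/2); Q_field = Q*(1-loss); Area = Q_field*t/(d/1000).
Step 1 — canal discharge (Manning's equation):
  Q = (1/0.0204) * 8.405 * 0.7709^(2/3) * 0.00070^(1/2) = 9.16478 m^3/s
Step 2 — delivered flow: Q_field = 9.16478*(1 - 18/100) = 7.51512 m^3/s
Step 3 — volume delivered: V = 7.51512 * 9*3600 = 243490 m^3
Step 4 — area served: A = V / (depth/1000) = 243490 / 0.103 = 2364000 m^2
Therefore the field area that can be irrigated = 2364000 m^2.


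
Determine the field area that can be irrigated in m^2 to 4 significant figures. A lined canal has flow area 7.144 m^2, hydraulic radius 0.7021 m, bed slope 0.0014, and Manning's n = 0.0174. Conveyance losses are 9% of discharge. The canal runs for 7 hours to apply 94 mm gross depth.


Approach: apply Manning's equation with a conveyance and depth budget, Q = (1/n)*A*R^(2/3)*S^(1/2); Q_field = Q*(1-loss); Area = Q_field*t/(d/1000).
Step 1 — canal discharge (Manning's equation):
  Q = (1/0.0174) * 7.144 * 0.7021^(2/3) * 0.0014^(1/2) = 12.1354 m^3/s
Step 2 — delivered flow: Q_field = 12.1354*(1 - 9/100) = 11.0433 m^3/s
Step 3 — volume delivered: V = 11.0433 * 7*3600 = 278290 m^3
Step 4 — area served: A = V / (depth/1000) = 278290 / 0.094 = 2961000 m^2
Therefore the field area that can be irrigated = 2961000 m^2.


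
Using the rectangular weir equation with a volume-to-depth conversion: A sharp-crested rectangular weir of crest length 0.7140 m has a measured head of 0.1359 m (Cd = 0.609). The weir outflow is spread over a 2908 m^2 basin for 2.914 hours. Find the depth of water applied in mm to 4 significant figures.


Approach: apply the rectangular weir equation with a volume-to-depth conversion, Q = (2/3)*Cd*L*sqrt(2g)*H^1.5; d = Q*t/A * 1000.
Step 1 — weir discharge:
  Q = (2/3)*0.609*0.7140*sqrt(2*9.81)*0.1359^1.5 = 0.0643284 m^3/s
Step 2 — volume: V = 0.0643284 * 2.914*3600 = 674.831 m^3
Step 3 — depth: d = V/A * 1000 = 674.831/2908 * 1000 = 232.1 mm
Therefore the depth of water applied = 232.1 mm.


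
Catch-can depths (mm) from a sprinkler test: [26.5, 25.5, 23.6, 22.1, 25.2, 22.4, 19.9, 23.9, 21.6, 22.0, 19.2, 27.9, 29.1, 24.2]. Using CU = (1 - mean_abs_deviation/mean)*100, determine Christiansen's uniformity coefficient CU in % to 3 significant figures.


mean = 23.793 mm
mean |d_i - mean| = 2.2500 mm
CU = (1 - 2.2500/23.793)*100 = 90.5 %
Therefore Christiansen's uniformity coefficient CU = 90.5 %.


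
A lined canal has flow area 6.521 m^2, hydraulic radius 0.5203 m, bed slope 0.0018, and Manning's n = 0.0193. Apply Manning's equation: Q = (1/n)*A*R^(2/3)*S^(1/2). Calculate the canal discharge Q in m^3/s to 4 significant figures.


Q = (1/0.0193) * 6.521 * 0.5203^(2/3) * 0.0018^(1/2) = 9.273 m^3/s
Therefore the canal discharge Q = 9.273 m^3/s.


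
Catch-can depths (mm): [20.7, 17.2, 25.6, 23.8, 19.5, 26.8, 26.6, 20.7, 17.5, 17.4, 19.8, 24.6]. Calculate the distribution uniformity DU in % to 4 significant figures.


Approach: apply the low-quarter distribution uniformity, DU = (mean of lowest quarter of readings / overall mean)*100.
sorted lowest 3 of 12: [17.2, 17.4, 17.5] -> mean = 17.3667 mm
overall mean = 21.6833 mm
DU = (17.3667/21.6833)*100 = 80.09 %
Therefore the distribution uniformity DU = 80.09 %.


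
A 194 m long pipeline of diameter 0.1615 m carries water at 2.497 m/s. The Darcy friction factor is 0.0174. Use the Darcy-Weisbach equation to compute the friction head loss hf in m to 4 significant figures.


Approach: apply the Darcy-Weisbach equation, hf = f*(L/D)*(v^2/(2g)).
hf = 0.0174 * (194/0.1615) * (2.497^2 / (2*9.81))
hf = 6.642 m
Therefore the friction head loss hf = 6.642 m.


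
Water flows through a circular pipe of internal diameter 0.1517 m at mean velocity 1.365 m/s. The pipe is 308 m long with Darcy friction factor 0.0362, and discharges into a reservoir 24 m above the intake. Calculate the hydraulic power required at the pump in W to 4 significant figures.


Approach: apply continuity + Darcy-Weisbach + hydraulic power, Q = A*v; hf = f*(L/D)*(v^2/(2g)); H = static + hf; P = rho*g*Q*H.
Step 1 — flow rate (continuity, Q = A*v):
  A = pi*(0.1517/2)^2 = 0.0180743 m^2
  Q = 0.0180743 * 1.365 = 0.0246714 m^3/s
Step 2 — friction head loss (Darcy-Weisbach):
  hf = 0.0362 * (308/0.1517) * (1.365^2 / (2*9.81))
  hf = 6.97975 m
Step 3 — total head: H = 24 + 6.97975 = 30.9798 m
Step 4 — hydraulic power (P = rho*g*Q*H):
  P = 1000 * 9.81 * 0.0246714 * 30.9798 = 7498 W
Therefore the hydraulic power required at the pump = 7498 W.


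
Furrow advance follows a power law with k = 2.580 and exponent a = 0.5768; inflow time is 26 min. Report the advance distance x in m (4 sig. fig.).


Approach: apply the power-law advance function, x = k*t^a.
x = 2.580 * 26^0.5768 = 16.90 m
Therefore the advance distance x = 16.90 m.


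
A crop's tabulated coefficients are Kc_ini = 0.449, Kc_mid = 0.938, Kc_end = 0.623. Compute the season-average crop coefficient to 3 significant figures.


Approach: apply a simple seasonal average, Kc_avg = (Kc_ini + Kc_mid + Kc_end)/3.
Kc_avg = (0.449 + 0.938 + 0.623)/3 = 0.670
Therefore the season-average crop coefficient = 0.670.


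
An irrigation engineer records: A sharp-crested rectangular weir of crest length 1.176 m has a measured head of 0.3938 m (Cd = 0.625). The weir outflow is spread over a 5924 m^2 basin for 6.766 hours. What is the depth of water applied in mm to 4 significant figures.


Approach: apply the rectangular weir equation with a volume-to-depth conversion, Q = (2/3)*Cd*L*sqrt(2g)*H^1.5; d = Q*t/A * 1000.
Step 1 — weir discharge:
  Q = (2/3)*0.625*1.176*sqrt(2*9.81)*0.3938^1.5 = 0.536363 m^3/s
Step 2 — volume: V = 0.536363 * 6.766*3600 = 13064.5 m^3
Step 3 — depth: d = V/A * 1000 = 13064.5/5924 * 1000 = 2205 mm
Therefore the depth of water applied = 2205 mm.


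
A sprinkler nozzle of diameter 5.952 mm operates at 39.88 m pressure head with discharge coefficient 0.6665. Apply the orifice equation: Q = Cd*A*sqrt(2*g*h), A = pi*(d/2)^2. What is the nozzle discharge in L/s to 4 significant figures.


A = pi*(5.952e-3/2)^2 = 2.78238e-05 m^2
Q = 0.6665 * 2.78238e-05 * sqrt(2*9.81*39.88) * 1000 = 0.5187 L/s
Therefore the nozzle discharge = 0.5187 L/s.


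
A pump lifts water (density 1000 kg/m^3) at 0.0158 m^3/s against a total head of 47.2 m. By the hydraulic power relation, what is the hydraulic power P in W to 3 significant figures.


Approach: apply the hydraulic power relation, P = rho*g*Q*H.
P = 1000 * 9.81 * 0.0158 * 47.2 = 7320 W
Therefore the hydraulic power P = 7320 W.


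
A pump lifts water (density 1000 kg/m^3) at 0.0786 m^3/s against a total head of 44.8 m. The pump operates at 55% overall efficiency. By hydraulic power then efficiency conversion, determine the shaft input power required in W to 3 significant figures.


Approach: apply hydraulic power then efficiency conversion, P = rho*g*Q*H; P_in = P/eta.
Step 1 — hydraulic power (P = rho*g*Q*H):
  P = 1000 * 9.81 * 0.0786 * 44.8 = 34544 W
Step 2 — input power: P_in = P/eta = 34544 / 0.55 = 62800 W
Therefore the shaft input power required = 62800 W.


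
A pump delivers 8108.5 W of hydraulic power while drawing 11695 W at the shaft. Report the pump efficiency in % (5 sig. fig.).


Approach: apply the efficiency ratio, eta = (P_out/P_in)*100.
eta = (8108.5 / 11695) * 100 = 69.333 %
Therefore the pump efficiency = 69.333 %.


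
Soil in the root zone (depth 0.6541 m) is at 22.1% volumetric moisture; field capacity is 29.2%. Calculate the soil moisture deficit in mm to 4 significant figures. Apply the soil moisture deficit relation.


Approach: apply the soil moisture deficit relation, SMD = (FC - theta)/100 * depth * 1000.
SMD = (29.2 - 22.1)/100 * 0.6541 * 1000 = 46.44 mm
Therefore the soil moisture deficit = 46.44 mm.


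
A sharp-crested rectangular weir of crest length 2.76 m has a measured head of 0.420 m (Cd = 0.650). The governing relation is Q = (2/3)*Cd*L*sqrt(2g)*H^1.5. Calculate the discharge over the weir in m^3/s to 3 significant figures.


Q = (2/3)*0.650*2.76*sqrt(2*9.81)*0.420^1.5 = 1.44 m^3/s
Therefore the discharge over the weir = 1.44 m^3/s.


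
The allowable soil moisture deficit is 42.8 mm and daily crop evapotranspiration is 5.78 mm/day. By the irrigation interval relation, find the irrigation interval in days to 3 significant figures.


Approach: apply the irrigation interval relation, interval = SMD / ETc.
interval = 42.8 / 5.78 = 7.40 days
Therefore the irrigation interval = 7.40 days.


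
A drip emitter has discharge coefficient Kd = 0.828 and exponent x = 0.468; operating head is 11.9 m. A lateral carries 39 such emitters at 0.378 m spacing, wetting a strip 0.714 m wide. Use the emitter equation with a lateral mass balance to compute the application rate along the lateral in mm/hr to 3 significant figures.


Approach: apply the emitter equation with a lateral mass balance, q = Kd*h^x; Q = n*q; rate = Q/(n*spacing*width).
Step 1 — single emitter flow (q = Kd*h^x):
  q = 0.828 * 11.9^0.468 = 2.6387 L/hr
Step 2 — total lateral flow: Q = 39 * 2.6387 = 102.91 L/hr
Step 3 — wetted area: A = 39 * 0.378 * 0.714 = 10.526 m^2
Step 4 — application rate: Q/A = 102.91/10.526 = 9.78 mm/hr
Therefore the application rate along the lateral = 9.78 mm/hr.


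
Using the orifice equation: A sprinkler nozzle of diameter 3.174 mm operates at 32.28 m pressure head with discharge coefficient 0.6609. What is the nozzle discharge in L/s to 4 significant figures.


Approach: apply the orifice equation, Q = Cd*A*sqrt(2*g*h), A = pi*(d/2)^2.
A = pi*(3.174e-3/2)^2 = 7.91232e-06 m^2
Q = 0.6609 * 7.91232e-06 * sqrt(2*9.81*32.28) * 1000 = 0.1316 L/s
Therefore the nozzle discharge = 0.1316 L/s.


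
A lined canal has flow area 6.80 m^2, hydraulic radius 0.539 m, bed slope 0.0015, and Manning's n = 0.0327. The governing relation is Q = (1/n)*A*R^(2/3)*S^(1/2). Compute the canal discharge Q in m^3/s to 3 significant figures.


Q = (1/0.0327) * 6.80 * 0.539^(2/3) * 0.0015^(1/2) = 5.33 m^3/s
Therefore the canal discharge Q = 5.33 m^3/s.


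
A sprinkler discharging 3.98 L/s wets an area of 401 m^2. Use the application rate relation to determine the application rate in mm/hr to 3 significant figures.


Approach: apply the application rate relation, rate = (Q/A)*3600.
rate = (3.98 / 401) * 3600 = 35.7 mm/hr
Therefore the application rate = 35.7 mm/hr.


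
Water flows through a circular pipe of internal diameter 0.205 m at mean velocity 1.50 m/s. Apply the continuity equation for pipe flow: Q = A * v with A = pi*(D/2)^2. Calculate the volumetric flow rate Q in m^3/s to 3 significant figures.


A = pi*(0.205/2)^2 = 0.033006 m^2
Q = 0.033006 * 1.50 = 0.0495 m^3/s
Therefore the volumetric flow rate Q = 0.0495 m^3/s.


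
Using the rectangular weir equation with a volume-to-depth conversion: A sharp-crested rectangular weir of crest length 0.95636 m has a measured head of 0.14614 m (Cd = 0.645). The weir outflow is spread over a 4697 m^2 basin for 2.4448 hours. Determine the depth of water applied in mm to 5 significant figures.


Approach: apply the rectangular weir equation with a volume-to-depth conversion, Q = (2/3)*Cd*L*sqrt(2g)*H^1.5; d = Q*t/A * 1000.
Step 1 — weir discharge:
  Q = (2/3)*0.645*0.95636*sqrt(2*9.81)*0.14614^1.5 = 0.1017637 m^3/s
Step 2 — volume: V = 0.1017637 * 2.4448*3600 = 895.6511 m^3
Step 3 — depth: d = V/A * 1000 = 895.6511/4697 * 1000 = 190.69 mm
Therefore the depth of water applied = 190.69 mm.


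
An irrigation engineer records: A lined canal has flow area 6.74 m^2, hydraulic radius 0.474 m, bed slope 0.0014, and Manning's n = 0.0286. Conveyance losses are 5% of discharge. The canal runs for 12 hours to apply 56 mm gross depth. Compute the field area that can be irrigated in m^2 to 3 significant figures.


Approach: apply Manning's equation with a conveyance and depth budget, Q = (1/n)*A*R^(2/3)*S^(1/2); Q_field = Q*(1-loss); Area = Q_field*t/(d/1000).
Step 1 — canal discharge (Manning's equation):
  Q = (1/0.0286) * 6.74 * 0.474^(2/3) * 0.0014^(1/2) = 5.3606 m^3/s
Step 2 — delivered flow: Q_field = 5.3606*(1 - 5/100) = 5.0925 m^3/s
Step 3 — volume delivered: V = 5.0925 * 12*3600 = 220000 m^3
Step 4 — area served: A = V / (depth/1000) = 220000 / 0.056 = 3930000 m^2
Therefore the field area that can be irrigated = 3930000 m^2.


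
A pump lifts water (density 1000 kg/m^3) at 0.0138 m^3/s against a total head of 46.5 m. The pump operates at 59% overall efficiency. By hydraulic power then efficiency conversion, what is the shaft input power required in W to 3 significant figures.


Approach: apply hydraulic power then efficiency conversion, P = rho*g*Q*H; P_in = P/eta.
Step 1 — hydraulic power (P = rho*g*Q*H):
  P = 1000 * 9.81 * 0.0138 * 46.5 = 6295.1 W
Step 2 — input power: P_in = P/eta = 6295.1 / 0.59 = 10700 W
Therefore the shaft input power required = 10700 W.


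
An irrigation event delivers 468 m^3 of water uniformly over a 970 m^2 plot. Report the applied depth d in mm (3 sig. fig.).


Approach: apply depth from volume over area, d = (V/A)*1000.
d = (468 / 970) * 1000 = 482 mm
Therefore the applied depth d = 482 mm.


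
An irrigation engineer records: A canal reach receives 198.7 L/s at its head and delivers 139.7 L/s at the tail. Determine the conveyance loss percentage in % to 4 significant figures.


Approach: apply the conveyance loss ratio, loss% = ((Q_head - Q_tail)/Q_head)*100.
loss = ((198.7 - 139.7)/198.7)*100 = 29.69 %
Therefore the conveyance loss percentage = 29.69 %.


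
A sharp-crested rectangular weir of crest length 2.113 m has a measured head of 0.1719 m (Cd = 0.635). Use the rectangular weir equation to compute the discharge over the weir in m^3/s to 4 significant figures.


Approach: apply the rectangular weir equation, Q = (2/3)*Cd*L*sqrt(2g)*H^1.5.
Q = (2/3)*0.635*2.113*sqrt(2*9.81)*0.1719^1.5 = 0.2824 m^3/s
Therefore the discharge over the weir = 0.2824 m^3/s.


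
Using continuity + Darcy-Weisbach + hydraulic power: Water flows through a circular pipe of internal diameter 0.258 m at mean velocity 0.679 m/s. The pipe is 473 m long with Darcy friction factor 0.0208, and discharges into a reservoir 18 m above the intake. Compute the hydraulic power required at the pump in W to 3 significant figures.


Approach: apply continuity + Darcy-Weisbach + hydraulic power, Q = A*v; hf = f*(L/D)*(v^2/(2g)); H = static + hf; P = rho*g*Q*H.
Step 1 — flow rate (continuity, Q = A*v):
  A = pi*(0.258/2)^2 = 0.052279 m^2
  Q = 0.052279 * 0.679 = 0.035498 m^3/s
Step 2 — friction head loss (Darcy-Weisbach):
  hf = 0.0208 * (473/0.258) * (0.679^2 / (2*9.81))
  hf = 0.89608 m
Step 3 — total head: H = 18 + 0.89608 = 18.896 m
Step 4 — hydraulic power (P = rho*g*Q*H):
  P = 1000 * 9.81 * 0.035498 * 18.896 = 6580 W
Therefore the hydraulic power required at the pump = 6580 W.
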